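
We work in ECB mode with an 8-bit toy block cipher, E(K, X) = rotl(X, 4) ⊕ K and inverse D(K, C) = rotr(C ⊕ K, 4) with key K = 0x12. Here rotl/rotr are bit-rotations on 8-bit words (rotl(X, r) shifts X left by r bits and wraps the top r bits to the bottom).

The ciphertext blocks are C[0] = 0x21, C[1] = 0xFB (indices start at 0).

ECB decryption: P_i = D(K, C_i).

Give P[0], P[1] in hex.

P[0] = 0x33, P[1] = 0x9E

P[0]: D(K, 0x21) = 0x33.
P[1]: D(K, 0xFB) = 0x9E.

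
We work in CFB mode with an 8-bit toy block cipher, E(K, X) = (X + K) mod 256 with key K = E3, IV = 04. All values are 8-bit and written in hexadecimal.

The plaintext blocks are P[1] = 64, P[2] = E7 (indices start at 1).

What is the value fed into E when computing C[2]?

83

CFB encryption: C_i = P_i ⊕ E(K, C_{i−1}), with C_{0} = IV.
C[1]: E(K, 04) = E7; 64 ⊕ E7 = 83.
C[2]: E(K, 83) = 66; E7 ⊕ 66 = 81.
So the input to E for block [2] is 83.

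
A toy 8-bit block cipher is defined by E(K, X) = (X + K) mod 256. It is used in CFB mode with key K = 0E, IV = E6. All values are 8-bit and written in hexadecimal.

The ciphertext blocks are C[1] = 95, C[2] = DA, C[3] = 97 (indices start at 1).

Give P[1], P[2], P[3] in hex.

CFB decryption: P_i = C_i ⊕ E(K, C_{i−1}), with C_{0} = IV.
P[1]: E(K, E6) = F4; 95 ⊕ F4 = 61.
P[2]: E(K, 95) = A3; DA ⊕ A3 = 79.
P[3]: E(K, DA) = E8; 97 ⊕ E8 = 7F.

P[1] = 61, P[2] = 79, P[3] = 7F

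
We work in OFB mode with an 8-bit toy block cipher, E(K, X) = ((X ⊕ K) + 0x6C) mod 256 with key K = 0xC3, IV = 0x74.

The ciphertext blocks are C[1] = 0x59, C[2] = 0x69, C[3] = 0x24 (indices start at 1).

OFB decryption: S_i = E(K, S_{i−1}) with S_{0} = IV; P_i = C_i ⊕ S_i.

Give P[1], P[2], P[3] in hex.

P[1]: S = E(K, 0x74) = 0x23; 0x59 ⊕ 0x23 = 0x7A.
P[2]: S = E(K, 0x23) = 0x4C; 0x69 ⊕ 0x4C = 0x25.
P[3]: S = E(K, 0x4C) = 0xFB; 0x24 ⊕ 0xFB = 0xDF.

P[1] = 0x7A, P[2] = 0x25, P[3] = 0xDF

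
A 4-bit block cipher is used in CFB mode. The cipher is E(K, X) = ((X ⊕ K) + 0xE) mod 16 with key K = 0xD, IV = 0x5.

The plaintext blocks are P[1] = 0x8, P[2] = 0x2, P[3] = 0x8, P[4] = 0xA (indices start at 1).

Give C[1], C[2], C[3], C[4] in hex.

C[1] = 0xE, C[2] = 0x3, C[3] = 0x4, C[4] = 0xD

CFB encryption: C_i = P_i ⊕ E(K, C_{i−1}), with C_{0} = IV.
C[1]: E(K, 0x5) = 0x6; 0x8 ⊕ 0x6 = 0xE.
C[2]: E(K, 0xE) = 0x1; 0x2 ⊕ 0x1 = 0x3.
C[3]: E(K, 0x3) = 0xC; 0x8 ⊕ 0xC = 0x4.
C[4]: E(K, 0x4) = 0x7; 0xA ⊕ 0x7 = 0xD.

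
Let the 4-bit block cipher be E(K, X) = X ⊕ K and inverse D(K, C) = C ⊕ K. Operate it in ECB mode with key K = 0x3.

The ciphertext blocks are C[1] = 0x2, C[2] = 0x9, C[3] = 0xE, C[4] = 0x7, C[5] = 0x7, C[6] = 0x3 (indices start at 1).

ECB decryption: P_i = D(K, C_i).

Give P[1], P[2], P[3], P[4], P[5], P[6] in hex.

P[1] = 0x1, P[2] = 0xA, P[3] = 0xD, P[4] = 0x4, P[5] = 0x4, P[6] = 0x0

P[1]: D(K, 0x2) = 0x1.
P[2]: D(K, 0x9) = 0xA.
P[3]: D(K, 0xE) = 0xD.
P[4]: D(K, 0x7) = 0x4.
P[5]: D(K, 0x7) = 0x4.
P[6]: D(K, 0x3) = 0x0.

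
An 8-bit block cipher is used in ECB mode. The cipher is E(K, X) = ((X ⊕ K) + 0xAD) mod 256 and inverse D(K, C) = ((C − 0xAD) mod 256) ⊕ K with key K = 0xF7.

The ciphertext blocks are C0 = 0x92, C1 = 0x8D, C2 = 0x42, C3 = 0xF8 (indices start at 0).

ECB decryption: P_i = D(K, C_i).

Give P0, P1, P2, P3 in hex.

P0 = 0x12, P1 = 0x17, P2 = 0x62, P3 = 0xBC

P0: D(K, 0x92) = 0x12.
P1: D(K, 0x8D) = 0x17.
P2: D(K, 0x42) = 0x62.
P3: D(K, 0xF8) = 0xBC.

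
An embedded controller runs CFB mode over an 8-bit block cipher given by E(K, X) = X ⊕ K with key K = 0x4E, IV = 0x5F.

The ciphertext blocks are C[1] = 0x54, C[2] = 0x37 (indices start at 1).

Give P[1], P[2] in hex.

P[1] = 0x45, P[2] = 0x2D

CFB decryption: P_i = C_i ⊕ E(K, C_{i−1}), with C_{0} = IV.
P[1]: E(K, 0x5F) = 0x11; 0x54 ⊕ 0x11 = 0x45.
P[2]: E(K, 0x54) = 0x1A; 0x37 ⊕ 0x1A = 0x2D.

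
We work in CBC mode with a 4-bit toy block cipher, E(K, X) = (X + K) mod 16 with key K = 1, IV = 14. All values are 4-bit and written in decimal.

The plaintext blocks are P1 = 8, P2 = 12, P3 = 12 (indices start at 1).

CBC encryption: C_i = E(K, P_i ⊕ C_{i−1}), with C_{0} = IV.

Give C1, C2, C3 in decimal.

C1 = 7, C2 = 12, C3 = 1

C1: P1 ⊕ 14 = 6; E(K, 6) = 7.
C2: P2 ⊕ 7 = 11; E(K, 11) = 12.
C3: P3 ⊕ 12 = 0; E(K, 0) = 1.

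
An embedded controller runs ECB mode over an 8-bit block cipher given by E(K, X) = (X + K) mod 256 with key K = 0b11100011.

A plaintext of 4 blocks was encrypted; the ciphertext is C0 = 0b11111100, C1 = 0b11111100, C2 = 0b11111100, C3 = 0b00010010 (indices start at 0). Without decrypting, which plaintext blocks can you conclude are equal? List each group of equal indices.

ECB encrypts each block independently with the same key, so equal ciphertext blocks imply equal plaintext blocks.
C0 = C1 = C2 = 0b11111100, so P0 = P1 = P2.

P0 = P1 = P2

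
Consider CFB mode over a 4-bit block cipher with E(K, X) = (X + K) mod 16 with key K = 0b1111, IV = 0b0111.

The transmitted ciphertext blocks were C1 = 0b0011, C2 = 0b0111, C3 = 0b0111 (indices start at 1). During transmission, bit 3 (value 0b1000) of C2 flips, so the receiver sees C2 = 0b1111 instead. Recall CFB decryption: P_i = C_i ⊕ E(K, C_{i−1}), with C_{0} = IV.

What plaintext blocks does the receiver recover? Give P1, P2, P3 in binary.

P1 = 0b0101, P2 = 0b1101, P3 = 0b1001

Only C2 changed, to 0b1111. In CFB, a change in C_i flips the same bit in P_i and garbles P_{i+1}. Decrypting the received ciphertext:
P1: E(K, 0b0111) = 0b0110; 0b0011 ⊕ 0b0110 = 0b0101.
P2: E(K, 0b0011) = 0b0010; 0b1111 ⊕ 0b0010 = 0b1101.
P3: E(K, 0b1111) = 0b1110; 0b0111 ⊕ 0b1110 = 0b1001.
Blocks that differ from the original plaintext: P2, P3.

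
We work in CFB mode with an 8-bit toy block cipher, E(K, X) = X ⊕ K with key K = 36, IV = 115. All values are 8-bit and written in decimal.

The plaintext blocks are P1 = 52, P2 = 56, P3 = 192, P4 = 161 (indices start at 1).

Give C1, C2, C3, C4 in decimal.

CFB encryption: C_i = P_i ⊕ E(K, C_{i−1}), with C_{0} = IV.
C1: E(K, 115) = 87; 52 ⊕ 87 = 99.
C2: E(K, 99) = 71; 56 ⊕ 71 = 127.
C3: E(K, 127) = 91; 192 ⊕ 91 = 155.
C4: E(K, 155) = 191; 161 ⊕ 191 = 30.

C1 = 99, C2 = 127, C3 = 155, C4 = 30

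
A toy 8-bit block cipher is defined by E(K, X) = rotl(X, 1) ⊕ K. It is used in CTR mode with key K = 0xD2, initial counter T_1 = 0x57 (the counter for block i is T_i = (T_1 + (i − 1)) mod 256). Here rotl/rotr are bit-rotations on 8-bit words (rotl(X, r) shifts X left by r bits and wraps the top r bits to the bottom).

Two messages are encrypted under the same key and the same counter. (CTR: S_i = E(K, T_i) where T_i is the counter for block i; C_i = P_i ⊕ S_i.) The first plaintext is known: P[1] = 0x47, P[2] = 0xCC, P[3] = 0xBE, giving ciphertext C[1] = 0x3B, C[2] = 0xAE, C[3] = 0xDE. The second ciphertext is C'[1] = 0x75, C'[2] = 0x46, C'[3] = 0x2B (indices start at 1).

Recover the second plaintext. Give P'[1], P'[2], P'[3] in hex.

In CTR with a reused counter, both messages share the same keystream S_i, so C_i ⊕ C'_i = P_i ⊕ P'_i and thus P'_i = P_i ⊕ C_i ⊕ C'_i.
P'[1]: 0x47 ⊕ 0x3B ⊕ 0x75 = 0x09.
P'[2]: 0xCC ⊕ 0xAE ⊕ 0x46 = 0x24.
P'[3]: 0xBE ⊕ 0xDE ⊕ 0x2B = 0x4B.

P'[1] = 0x09, P'[2] = 0x24, P'[3] = 0x4B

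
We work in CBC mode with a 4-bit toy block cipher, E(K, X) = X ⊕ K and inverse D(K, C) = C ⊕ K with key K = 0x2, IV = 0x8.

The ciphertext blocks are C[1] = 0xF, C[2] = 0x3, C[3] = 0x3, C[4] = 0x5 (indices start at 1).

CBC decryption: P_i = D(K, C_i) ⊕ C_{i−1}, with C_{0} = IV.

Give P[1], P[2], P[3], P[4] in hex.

P[1]: D(K, 0xF) = 0xD; 0xD ⊕ 0x8 = 0x5.
P[2]: D(K, 0x3) = 0x1; 0x1 ⊕ 0xF = 0xE.
P[3]: D(K, 0x3) = 0x1; 0x1 ⊕ 0x3 = 0x2.
P[4]: D(K, 0x5) = 0x7; 0x7 ⊕ 0x3 = 0x4.

P[1] = 0x5, P[2] = 0xE, P[3] = 0x2, P[4] = 0x4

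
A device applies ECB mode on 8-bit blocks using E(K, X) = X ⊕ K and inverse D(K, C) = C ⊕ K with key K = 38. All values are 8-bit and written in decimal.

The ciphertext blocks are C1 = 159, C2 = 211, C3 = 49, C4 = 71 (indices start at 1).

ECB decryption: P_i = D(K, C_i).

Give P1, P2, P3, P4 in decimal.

P1 = 185, P2 = 245, P3 = 23, P4 = 97

P1: D(K, 159) = 185.
P2: D(K, 211) = 245.
P3: D(K, 49) = 23.
P4: D(K, 71) = 97.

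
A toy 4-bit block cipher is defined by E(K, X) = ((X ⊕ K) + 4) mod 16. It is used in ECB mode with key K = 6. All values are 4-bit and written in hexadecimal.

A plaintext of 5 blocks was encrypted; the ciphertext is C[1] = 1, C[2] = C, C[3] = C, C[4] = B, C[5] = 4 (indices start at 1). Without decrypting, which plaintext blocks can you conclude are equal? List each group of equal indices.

P[2] = P[3]

ECB encrypts each block independently with the same key, so equal ciphertext blocks imply equal plaintext blocks.
C[2] = C[3] = C, so P[2] = P[3].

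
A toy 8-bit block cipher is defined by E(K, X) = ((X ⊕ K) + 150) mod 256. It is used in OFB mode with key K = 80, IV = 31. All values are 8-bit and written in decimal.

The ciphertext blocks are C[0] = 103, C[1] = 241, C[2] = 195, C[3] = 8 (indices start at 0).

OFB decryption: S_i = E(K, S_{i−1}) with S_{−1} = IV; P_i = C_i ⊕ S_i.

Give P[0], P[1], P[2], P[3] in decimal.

P[0] = 130, P[1] = 186, P[2] = 114, P[3] = 127

P[0]: S = E(K, 31) = 229; 103 ⊕ 229 = 130.
P[1]: S = E(K, 229) = 75; 241 ⊕ 75 = 186.
P[2]: S = E(K, 75) = 177; 195 ⊕ 177 = 114.
P[3]: S = E(K, 177) = 119; 8 ⊕ 119 = 127.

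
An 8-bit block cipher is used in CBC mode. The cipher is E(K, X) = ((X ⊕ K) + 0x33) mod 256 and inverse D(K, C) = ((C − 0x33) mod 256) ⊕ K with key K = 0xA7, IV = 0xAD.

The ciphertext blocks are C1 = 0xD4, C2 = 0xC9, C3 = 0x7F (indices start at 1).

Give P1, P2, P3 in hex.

P1 = 0xAB, P2 = 0xE5, P3 = 0x22

CBC decryption: P_i = D(K, C_i) ⊕ C_{i−1}, with C_{0} = IV.
P1: D(K, 0xD4) = 0x06; 0x06 ⊕ 0xAD = 0xAB.
P2: D(K, 0xC9) = 0x31; 0x31 ⊕ 0xD4 = 0xE5.
P3: D(K, 0x7F) = 0xEB; 0xEB ⊕ 0xC9 = 0x22.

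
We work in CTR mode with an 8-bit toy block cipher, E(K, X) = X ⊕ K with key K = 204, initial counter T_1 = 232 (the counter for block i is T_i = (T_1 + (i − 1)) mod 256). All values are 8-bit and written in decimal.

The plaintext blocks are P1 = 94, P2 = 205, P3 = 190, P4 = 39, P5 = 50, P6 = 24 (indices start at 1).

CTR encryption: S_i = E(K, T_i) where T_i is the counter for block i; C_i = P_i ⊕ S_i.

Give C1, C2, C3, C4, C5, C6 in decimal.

C1: T = 232, S = E(K, T) = 36; 94 ⊕ 36 = 122.
C2: T = 233, S = E(K, T) = 37; 205 ⊕ 37 = 232.
C3: T = 234, S = E(K, T) = 38; 190 ⊕ 38 = 152.
C4: T = 235, S = E(K, T) = 39; 39 ⊕ 39 = 0.
C5: T = 236, S = E(K, T) = 32; 50 ⊕ 32 = 18.
C6: T = 237, S = E(K, T) = 33; 24 ⊕ 33 = 57.

C1 = 122, C2 = 232, C3 = 152, C4 = 0, C5 = 18, C6 = 57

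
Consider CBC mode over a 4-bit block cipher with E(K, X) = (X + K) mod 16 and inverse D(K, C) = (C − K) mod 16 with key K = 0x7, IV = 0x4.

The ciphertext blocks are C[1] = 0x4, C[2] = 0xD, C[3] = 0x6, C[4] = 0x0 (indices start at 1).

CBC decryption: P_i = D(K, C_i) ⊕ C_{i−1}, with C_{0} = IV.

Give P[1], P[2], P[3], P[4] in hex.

P[1]: D(K, 0x4) = 0xD; 0xD ⊕ 0x4 = 0x9.
P[2]: D(K, 0xD) = 0x6; 0x6 ⊕ 0x4 = 0x2.
P[3]: D(K, 0x6) = 0xF; 0xF ⊕ 0xD = 0x2.
P[4]: D(K, 0x0) = 0x9; 0x9 ⊕ 0x6 = 0xF.

P[1] = 0x9, P[2] = 0x2, P[3] = 0x2, P[4] = 0xF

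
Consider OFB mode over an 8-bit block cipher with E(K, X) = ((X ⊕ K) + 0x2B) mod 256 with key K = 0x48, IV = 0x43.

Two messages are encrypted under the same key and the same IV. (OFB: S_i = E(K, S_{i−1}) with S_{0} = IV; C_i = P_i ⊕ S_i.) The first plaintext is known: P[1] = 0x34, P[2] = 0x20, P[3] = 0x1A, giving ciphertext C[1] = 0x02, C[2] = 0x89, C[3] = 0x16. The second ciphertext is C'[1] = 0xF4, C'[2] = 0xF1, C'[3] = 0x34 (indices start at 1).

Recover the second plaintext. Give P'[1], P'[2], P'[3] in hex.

In OFB with a reused IV, both messages share the same keystream S_i, so C_i ⊕ C'_i = P_i ⊕ P'_i and thus P'_i = P_i ⊕ C_i ⊕ C'_i.
P'[1]: 0x34 ⊕ 0x02 ⊕ 0xF4 = 0xC2.
P'[2]: 0x20 ⊕ 0x89 ⊕ 0xF1 = 0x58.
P'[3]: 0x1A ⊕ 0x16 ⊕ 0x34 = 0x38.

P'[1] = 0xC2, P'[2] = 0x58, P'[3] = 0x38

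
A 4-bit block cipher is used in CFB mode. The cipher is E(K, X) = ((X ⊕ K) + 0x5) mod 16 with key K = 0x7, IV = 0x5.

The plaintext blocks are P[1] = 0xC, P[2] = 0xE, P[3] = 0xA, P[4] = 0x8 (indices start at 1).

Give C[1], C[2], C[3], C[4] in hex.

CFB encryption: C_i = P_i ⊕ E(K, C_{i−1}), with C_{0} = IV.
C[1]: E(K, 0x5) = 0x7; 0xC ⊕ 0x7 = 0xB.
C[2]: E(K, 0xB) = 0x1; 0xE ⊕ 0x1 = 0xF.
C[3]: E(K, 0xF) = 0xD; 0xA ⊕ 0xD = 0x7.
C[4]: E(K, 0x7) = 0x5; 0x8 ⊕ 0x5 = 0xD.

C[1] = 0xB, C[2] = 0xF, C[3] = 0x7, C[4] = 0xD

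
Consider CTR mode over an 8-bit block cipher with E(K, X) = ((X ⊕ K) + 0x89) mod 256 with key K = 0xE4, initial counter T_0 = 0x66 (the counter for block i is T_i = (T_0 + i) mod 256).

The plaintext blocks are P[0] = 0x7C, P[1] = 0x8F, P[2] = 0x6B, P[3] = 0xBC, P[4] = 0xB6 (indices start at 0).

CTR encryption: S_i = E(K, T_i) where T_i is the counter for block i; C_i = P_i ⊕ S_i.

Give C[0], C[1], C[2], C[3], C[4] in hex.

C[0]: T = 0x66, S = E(K, T) = 0x0B; 0x7C ⊕ 0x0B = 0x77.
C[1]: T = 0x67, S = E(K, T) = 0x0C; 0x8F ⊕ 0x0C = 0x83.
C[2]: T = 0x68, S = E(K, T) = 0x15; 0x6B ⊕ 0x15 = 0x7E.
C[3]: T = 0x69, S = E(K, T) = 0x16; 0xBC ⊕ 0x16 = 0xAA.
C[4]: T = 0x6A, S = E(K, T) = 0x17; 0xB6 ⊕ 0x17 = 0xA1.

C[0] = 0x77, C[1] = 0x83, C[2] = 0x7E, C[3] = 0xAA, C[4] = 0xA1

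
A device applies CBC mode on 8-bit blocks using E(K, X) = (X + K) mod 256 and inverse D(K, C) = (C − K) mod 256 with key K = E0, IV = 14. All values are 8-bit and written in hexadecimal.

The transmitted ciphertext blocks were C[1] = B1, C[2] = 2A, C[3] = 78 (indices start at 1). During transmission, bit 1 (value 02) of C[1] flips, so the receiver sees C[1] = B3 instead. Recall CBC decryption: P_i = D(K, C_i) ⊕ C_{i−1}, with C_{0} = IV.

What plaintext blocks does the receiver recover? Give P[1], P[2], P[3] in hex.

Only C[1] changed, to B3. In CBC, a change in C_i garbles P_i and flips the same bit in P_{i+1}. Decrypting the received ciphertext:
P[1]: D(K, B3) = D3; D3 ⊕ 14 = C7.
P[2]: D(K, 2A) = 4A; 4A ⊕ B3 = F9.
P[3]: D(K, 78) = 98; 98 ⊕ 2A = B2.
Blocks that differ from the original plaintext: P[1], P[2].

P[1] = C7, P[2] = F9, P[3] = B2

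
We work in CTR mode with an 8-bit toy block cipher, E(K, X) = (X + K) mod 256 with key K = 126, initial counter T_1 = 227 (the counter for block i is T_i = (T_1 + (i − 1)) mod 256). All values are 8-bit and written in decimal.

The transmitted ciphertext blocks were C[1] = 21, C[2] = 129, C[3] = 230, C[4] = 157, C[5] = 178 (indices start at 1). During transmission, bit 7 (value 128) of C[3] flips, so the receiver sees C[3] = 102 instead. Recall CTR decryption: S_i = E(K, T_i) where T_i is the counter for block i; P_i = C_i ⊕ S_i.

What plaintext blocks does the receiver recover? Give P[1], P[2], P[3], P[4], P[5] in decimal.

P[1] = 116, P[2] = 227, P[3] = 5, P[4] = 249, P[5] = 215

Only C[3] changed, to 102. In CTR, a change in C_i flips the same bit in P_i only; the keystream is unaffected. Decrypting the received ciphertext:
P[1]: T = 227, S = E(K, T) = 97; 21 ⊕ 97 = 116.
P[2]: T = 228, S = E(K, T) = 98; 129 ⊕ 98 = 227.
P[3]: T = 229, S = E(K, T) = 99; 102 ⊕ 99 = 5.
P[4]: T = 230, S = E(K, T) = 100; 157 ⊕ 100 = 249.
P[5]: T = 231, S = E(K, T) = 101; 178 ⊕ 101 = 215.
Blocks that differ from the original plaintext: P[3].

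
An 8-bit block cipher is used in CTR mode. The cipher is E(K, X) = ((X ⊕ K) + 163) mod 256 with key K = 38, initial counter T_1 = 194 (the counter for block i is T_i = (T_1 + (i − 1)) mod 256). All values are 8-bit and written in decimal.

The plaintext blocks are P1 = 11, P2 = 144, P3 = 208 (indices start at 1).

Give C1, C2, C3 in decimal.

C1 = 140, C2 = 24, C3 = 85

CTR encryption: S_i = E(K, T_i) where T_i is the counter for block i; C_i = P_i ⊕ S_i.
C1: T = 194, S = E(K, T) = 135; 11 ⊕ 135 = 140.
C2: T = 195, S = E(K, T) = 136; 144 ⊕ 136 = 24.
C3: T = 196, S = E(K, T) = 133; 208 ⊕ 133 = 85.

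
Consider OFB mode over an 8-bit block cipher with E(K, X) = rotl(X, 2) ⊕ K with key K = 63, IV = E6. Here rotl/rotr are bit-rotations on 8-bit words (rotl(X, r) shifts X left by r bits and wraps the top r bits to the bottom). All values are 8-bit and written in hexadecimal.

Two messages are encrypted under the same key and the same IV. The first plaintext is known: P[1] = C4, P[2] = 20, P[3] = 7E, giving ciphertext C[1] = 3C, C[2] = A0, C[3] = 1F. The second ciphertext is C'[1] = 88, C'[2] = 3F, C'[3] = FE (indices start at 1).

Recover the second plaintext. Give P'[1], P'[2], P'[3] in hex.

In OFB with a reused IV, both messages share the same keystream S_i, so C_i ⊕ C'_i = P_i ⊕ P'_i and thus P'_i = P_i ⊕ C_i ⊕ C'_i.
P'[1]: C4 ⊕ 3C ⊕ 88 = 70.
P'[2]: 20 ⊕ A0 ⊕ 3F = BF.
P'[3]: 7E ⊕ 1F ⊕ FE = 9F.

P'[1] = 70, P'[2] = BF, P'[3] = 9F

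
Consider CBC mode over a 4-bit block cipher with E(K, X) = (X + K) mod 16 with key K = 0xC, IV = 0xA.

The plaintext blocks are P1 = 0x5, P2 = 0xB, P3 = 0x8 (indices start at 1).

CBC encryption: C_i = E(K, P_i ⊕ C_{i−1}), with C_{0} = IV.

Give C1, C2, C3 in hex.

C1: P1 ⊕ 0xA = 0xF; E(K, 0xF) = 0xB.
C2: P2 ⊕ 0xB = 0x0; E(K, 0x0) = 0xC.
C3: P3 ⊕ 0xC = 0x4; E(K, 0x4) = 0x0.

C1 = 0xB, C2 = 0xC, C3 = 0x0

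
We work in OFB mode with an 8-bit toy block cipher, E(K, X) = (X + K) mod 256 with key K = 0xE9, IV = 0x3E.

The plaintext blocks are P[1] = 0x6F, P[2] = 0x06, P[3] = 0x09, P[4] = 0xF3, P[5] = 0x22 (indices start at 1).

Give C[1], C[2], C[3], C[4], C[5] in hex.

OFB encryption: S_i = E(K, S_{i−1}) with S_{0} = IV; C_i = P_i ⊕ S_i.
C[1]: S = E(K, 0x3E) = 0x27; 0x6F ⊕ 0x27 = 0x48.
C[2]: S = E(K, 0x27) = 0x10; 0x06 ⊕ 0x10 = 0x16.
C[3]: S = E(K, 0x10) = 0xF9; 0x09 ⊕ 0xF9 = 0xF0.
C[4]: S = E(K, 0xF9) = 0xE2; 0xF3 ⊕ 0xE2 = 0x11.
C[5]: S = E(K, 0xE2) = 0xCB; 0x22 ⊕ 0xCB = 0xE9.

C[1] = 0x48, C[2] = 0x16, C[3] = 0xF0, C[4] = 0x11, C[5] = 0xE9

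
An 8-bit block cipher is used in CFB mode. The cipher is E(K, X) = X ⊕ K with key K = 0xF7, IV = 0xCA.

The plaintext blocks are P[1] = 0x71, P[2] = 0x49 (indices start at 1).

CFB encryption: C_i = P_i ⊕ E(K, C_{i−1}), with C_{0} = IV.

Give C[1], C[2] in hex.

C[1]: E(K, 0xCA) = 0x3D; 0x71 ⊕ 0x3D = 0x4C.
C[2]: E(K, 0x4C) = 0xBB; 0x49 ⊕ 0xBB = 0xF2.

C[1] = 0x4C, C[2] = 0xF2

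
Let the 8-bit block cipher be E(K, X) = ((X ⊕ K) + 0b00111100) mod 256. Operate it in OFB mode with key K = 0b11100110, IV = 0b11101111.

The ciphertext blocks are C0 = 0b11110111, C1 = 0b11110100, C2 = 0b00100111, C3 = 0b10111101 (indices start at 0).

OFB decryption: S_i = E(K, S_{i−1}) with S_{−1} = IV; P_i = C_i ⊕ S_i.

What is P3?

P0: S = E(K, 0b11101111) = 0b01000101; 0b11110111 ⊕ 0b01000101 = 0b10110010.
P1: S = E(K, 0b01000101) = 0b11011111; 0b11110100 ⊕ 0b11011111 = 0b00101011.
P2: S = E(K, 0b11011111) = 0b01110101; 0b00100111 ⊕ 0b01110101 = 0b01010010.
P3: S = E(K, 0b01110101) = 0b11001111; 0b10111101 ⊕ 0b11001111 = 0b01110010.

P3 = 0b01110010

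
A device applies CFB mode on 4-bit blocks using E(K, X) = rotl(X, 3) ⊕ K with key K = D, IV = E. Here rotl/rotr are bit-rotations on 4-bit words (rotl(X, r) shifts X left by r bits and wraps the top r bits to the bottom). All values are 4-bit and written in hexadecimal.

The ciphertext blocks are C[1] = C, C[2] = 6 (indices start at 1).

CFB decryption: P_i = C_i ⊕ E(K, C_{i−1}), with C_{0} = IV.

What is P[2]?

P[2] = D

P[2]: E(K, C) = B; 6 ⊕ B = D.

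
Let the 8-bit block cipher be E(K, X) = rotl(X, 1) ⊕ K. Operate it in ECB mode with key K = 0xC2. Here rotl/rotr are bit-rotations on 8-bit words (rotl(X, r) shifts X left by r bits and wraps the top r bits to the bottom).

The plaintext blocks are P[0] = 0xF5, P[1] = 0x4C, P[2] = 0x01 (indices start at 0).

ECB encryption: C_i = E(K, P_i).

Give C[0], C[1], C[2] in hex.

C[0] = 0x29, C[1] = 0x5A, C[2] = 0xC0

C[0]: E(K, 0xF5) = 0x29.
C[1]: E(K, 0x4C) = 0x5A.
C[2]: E(K, 0x01) = 0xC0.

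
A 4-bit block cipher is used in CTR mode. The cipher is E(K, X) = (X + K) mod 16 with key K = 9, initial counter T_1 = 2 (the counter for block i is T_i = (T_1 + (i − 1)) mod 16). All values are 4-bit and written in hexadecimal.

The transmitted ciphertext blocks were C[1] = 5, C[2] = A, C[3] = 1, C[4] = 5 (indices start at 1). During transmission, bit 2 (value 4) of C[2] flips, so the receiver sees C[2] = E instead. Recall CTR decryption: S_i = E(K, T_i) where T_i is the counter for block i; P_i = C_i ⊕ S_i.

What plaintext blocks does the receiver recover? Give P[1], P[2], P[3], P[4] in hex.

P[1] = E, P[2] = 2, P[3] = C, P[4] = B

Only C[2] changed, to E. In CTR, a change in C_i flips the same bit in P_i only; the keystream is unaffected. Decrypting the received ciphertext:
P[1]: T = 2, S = E(K, T) = B; 5 ⊕ B = E.
P[2]: T = 3, S = E(K, T) = C; E ⊕ C = 2.
P[3]: T = 4, S = E(K, T) = D; 1 ⊕ D = C.
P[4]: T = 5, S = E(K, T) = E; 5 ⊕ E = B.
Blocks that differ from the original plaintext: P[2].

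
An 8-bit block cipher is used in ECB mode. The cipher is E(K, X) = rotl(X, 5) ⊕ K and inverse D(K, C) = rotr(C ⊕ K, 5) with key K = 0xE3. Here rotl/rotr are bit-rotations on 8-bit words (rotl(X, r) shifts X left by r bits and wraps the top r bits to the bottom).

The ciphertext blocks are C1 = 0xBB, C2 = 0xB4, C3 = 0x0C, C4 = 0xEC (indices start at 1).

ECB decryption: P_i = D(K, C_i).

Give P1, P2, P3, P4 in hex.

P1 = 0xC2, P2 = 0xBA, P3 = 0x7F, P4 = 0x78

P1: D(K, 0xBB) = 0xC2.
P2: D(K, 0xB4) = 0xBA.
P3: D(K, 0x0C) = 0x7F.
P4: D(K, 0xEC) = 0x78.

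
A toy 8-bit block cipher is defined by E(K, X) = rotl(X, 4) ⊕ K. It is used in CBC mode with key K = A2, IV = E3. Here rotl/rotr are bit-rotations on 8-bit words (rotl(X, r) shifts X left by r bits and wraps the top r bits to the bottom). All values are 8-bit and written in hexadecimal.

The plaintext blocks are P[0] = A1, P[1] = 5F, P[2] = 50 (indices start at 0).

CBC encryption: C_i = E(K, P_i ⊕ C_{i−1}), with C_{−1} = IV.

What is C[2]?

C[2] = 54

C[0]: P[0] ⊕ E3 = 42; E(K, 42) = 86.
C[1]: P[1] ⊕ 86 = D9; E(K, D9) = 3F.
C[2]: P[2] ⊕ 3F = 6F; E(K, 6F) = 54.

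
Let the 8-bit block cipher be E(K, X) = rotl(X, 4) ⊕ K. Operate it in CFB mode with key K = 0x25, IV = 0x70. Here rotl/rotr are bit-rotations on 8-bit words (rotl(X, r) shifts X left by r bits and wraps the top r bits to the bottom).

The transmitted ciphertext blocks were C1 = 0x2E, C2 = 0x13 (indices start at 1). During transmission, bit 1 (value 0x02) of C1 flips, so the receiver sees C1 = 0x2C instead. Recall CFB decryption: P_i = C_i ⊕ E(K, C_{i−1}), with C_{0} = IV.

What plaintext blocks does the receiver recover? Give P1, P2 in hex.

P1 = 0x0E, P2 = 0xF4

Only C1 changed, to 0x2C. In CFB, a change in C_i flips the same bit in P_i and garbles P_{i+1}. Decrypting the received ciphertext:
P1: E(K, 0x70) = 0x22; 0x2C ⊕ 0x22 = 0x0E.
P2: E(K, 0x2C) = 0xE7; 0x13 ⊕ 0xE7 = 0xF4.
Blocks that differ from the original plaintext: P1, P2.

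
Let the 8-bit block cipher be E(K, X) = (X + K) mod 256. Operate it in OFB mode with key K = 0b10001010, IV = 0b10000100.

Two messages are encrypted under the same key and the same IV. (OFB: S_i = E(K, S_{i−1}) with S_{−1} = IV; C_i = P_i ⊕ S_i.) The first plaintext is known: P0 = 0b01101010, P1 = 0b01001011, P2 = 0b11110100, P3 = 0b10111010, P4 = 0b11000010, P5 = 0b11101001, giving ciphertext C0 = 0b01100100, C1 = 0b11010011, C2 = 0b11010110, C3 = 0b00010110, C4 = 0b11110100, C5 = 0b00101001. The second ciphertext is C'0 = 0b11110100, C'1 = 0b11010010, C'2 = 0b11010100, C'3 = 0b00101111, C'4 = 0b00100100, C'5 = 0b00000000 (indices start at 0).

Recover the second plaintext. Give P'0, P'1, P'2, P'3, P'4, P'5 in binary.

In OFB with a reused IV, both messages share the same keystream S_i, so C_i ⊕ C'_i = P_i ⊕ P'_i and thus P'_i = P_i ⊕ C_i ⊕ C'_i.
P'0: 0b01101010 ⊕ 0b01100100 ⊕ 0b11110100 = 0b11111010.
P'1: 0b01001011 ⊕ 0b11010011 ⊕ 0b11010010 = 0b01001010.
P'2: 0b11110100 ⊕ 0b11010110 ⊕ 0b11010100 = 0b11110110.
P'3: 0b10111010 ⊕ 0b00010110 ⊕ 0b00101111 = 0b10000011.
P'4: 0b11000010 ⊕ 0b11110100 ⊕ 0b00100100 = 0b00010010.
P'5: 0b11101001 ⊕ 0b00101001 ⊕ 0b00000000 = 0b11000000.

P'0 = 0b11111010, P'1 = 0b01001010, P'2 = 0b11110110, P'3 = 0b10000011, P'4 = 0b00010010, P'5 = 0b11000000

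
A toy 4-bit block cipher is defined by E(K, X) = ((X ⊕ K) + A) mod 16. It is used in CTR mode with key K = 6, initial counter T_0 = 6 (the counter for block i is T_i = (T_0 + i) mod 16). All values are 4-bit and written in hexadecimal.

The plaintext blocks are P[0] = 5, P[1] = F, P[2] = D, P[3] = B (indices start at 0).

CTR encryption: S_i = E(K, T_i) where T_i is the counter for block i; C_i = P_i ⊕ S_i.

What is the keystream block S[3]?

9

C[0]: T = 6, S = E(K, T) = A; 5 ⊕ A = F.
C[1]: T = 7, S = E(K, T) = B; F ⊕ B = 4.
C[2]: T = 8, S = E(K, T) = 8; D ⊕ 8 = 5.
C[3]: T = 9, S = E(K, T) = 9; B ⊕ 9 = 2.
So S[3] = 9.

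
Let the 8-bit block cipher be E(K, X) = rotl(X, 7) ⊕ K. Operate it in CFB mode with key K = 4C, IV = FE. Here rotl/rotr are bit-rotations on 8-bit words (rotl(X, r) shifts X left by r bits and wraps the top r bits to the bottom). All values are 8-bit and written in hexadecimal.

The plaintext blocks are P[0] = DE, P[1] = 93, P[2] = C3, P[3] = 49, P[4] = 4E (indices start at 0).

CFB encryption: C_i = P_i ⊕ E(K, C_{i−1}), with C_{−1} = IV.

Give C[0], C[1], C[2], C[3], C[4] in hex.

C[0] = ED, C[1] = 29, C[2] = 1B, C[3] = 88, C[4] = 46

C[0]: E(K, FE) = 33; DE ⊕ 33 = ED.
C[1]: E(K, ED) = BA; 93 ⊕ BA = 29.
C[2]: E(K, 29) = D8; C3 ⊕ D8 = 1B.
C[3]: E(K, 1B) = C1; 49 ⊕ C1 = 88.
C[4]: E(K, 88) = 08; 4E ⊕ 08 = 46.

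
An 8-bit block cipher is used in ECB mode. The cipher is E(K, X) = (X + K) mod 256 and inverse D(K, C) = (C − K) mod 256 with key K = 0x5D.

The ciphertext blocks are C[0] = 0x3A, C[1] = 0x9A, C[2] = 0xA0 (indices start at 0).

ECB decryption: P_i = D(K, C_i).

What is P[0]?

P[0] = 0xDD

P[0]: D(K, 0x3A) = 0xDD.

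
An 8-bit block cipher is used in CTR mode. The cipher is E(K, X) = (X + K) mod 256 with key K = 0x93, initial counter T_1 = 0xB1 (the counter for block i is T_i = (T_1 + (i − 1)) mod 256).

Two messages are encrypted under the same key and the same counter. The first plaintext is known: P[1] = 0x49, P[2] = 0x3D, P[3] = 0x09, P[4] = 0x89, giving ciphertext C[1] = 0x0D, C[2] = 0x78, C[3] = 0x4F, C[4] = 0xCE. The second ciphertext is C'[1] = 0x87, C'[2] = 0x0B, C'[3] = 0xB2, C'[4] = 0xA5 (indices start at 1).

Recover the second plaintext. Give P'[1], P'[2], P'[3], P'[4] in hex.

P'[1] = 0xC3, P'[2] = 0x4E, P'[3] = 0xF4, P'[4] = 0xE2

In CTR with a reused counter, both messages share the same keystream S_i, so C_i ⊕ C'_i = P_i ⊕ P'_i and thus P'_i = P_i ⊕ C_i ⊕ C'_i.
P'[1]: 0x49 ⊕ 0x0D ⊕ 0x87 = 0xC3.
P'[2]: 0x3D ⊕ 0x78 ⊕ 0x0B = 0x4E.
P'[3]: 0x09 ⊕ 0x4F ⊕ 0xB2 = 0xF4.
P'[4]: 0x89 ⊕ 0xCE ⊕ 0xA5 = 0xE2.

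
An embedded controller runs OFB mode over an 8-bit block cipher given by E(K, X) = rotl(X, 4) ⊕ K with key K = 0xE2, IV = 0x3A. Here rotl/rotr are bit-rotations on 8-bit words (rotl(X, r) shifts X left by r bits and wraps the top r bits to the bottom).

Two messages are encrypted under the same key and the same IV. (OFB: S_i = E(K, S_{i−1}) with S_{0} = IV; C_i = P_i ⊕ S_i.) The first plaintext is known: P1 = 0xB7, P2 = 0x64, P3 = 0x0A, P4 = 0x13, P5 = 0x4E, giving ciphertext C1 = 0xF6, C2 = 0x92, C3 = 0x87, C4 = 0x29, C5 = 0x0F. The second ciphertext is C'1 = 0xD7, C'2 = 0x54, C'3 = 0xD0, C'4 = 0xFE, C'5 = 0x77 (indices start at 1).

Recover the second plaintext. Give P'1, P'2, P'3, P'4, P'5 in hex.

P'1 = 0x96, P'2 = 0xA2, P'3 = 0x5D, P'4 = 0xC4, P'5 = 0x36

In OFB with a reused IV, both messages share the same keystream S_i, so C_i ⊕ C'_i = P_i ⊕ P'_i and thus P'_i = P_i ⊕ C_i ⊕ C'_i.
P'1: 0xB7 ⊕ 0xF6 ⊕ 0xD7 = 0x96.
P'2: 0x64 ⊕ 0x92 ⊕ 0x54 = 0xA2.
P'3: 0x0A ⊕ 0x87 ⊕ 0xD0 = 0x5D.
P'4: 0x13 ⊕ 0x29 ⊕ 0xFE = 0xC4.
P'5: 0x4E ⊕ 0x0F ⊕ 0x77 = 0x36.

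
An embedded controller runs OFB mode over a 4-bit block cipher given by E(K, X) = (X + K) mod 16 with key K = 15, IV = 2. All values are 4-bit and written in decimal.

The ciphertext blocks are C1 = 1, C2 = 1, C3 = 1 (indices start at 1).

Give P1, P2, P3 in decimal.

OFB decryption: S_i = E(K, S_{i−1}) with S_{0} = IV; P_i = C_i ⊕ S_i.
P1: S = E(K, 2) = 1; 1 ⊕ 1 = 0.
P2: S = E(K, 1) = 0; 1 ⊕ 0 = 1.
P3: S = E(K, 0) = 15; 1 ⊕ 15 = 14.

P1 = 0, P2 = 1, P3 = 14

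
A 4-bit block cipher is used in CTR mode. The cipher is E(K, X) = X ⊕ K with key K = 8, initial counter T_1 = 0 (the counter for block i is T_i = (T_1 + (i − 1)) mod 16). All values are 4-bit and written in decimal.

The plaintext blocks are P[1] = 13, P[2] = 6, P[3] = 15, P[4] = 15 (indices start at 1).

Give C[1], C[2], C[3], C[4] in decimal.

C[1] = 5, C[2] = 15, C[3] = 5, C[4] = 4

CTR encryption: S_i = E(K, T_i) where T_i is the counter for block i; C_i = P_i ⊕ S_i.
C[1]: T = 0, S = E(K, T) = 8; 13 ⊕ 8 = 5.
C[2]: T = 1, S = E(K, T) = 9; 6 ⊕ 9 = 15.
C[3]: T = 2, S = E(K, T) = 10; 15 ⊕ 10 = 5.
C[4]: T = 3, S = E(K, T) = 11; 15 ⊕ 11 = 4.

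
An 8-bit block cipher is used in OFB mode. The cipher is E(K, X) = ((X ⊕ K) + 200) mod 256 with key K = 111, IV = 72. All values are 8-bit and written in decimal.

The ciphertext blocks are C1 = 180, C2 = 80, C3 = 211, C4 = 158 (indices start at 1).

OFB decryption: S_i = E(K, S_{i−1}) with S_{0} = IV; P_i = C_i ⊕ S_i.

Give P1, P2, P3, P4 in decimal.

P1: S = E(K, 72) = 239; 180 ⊕ 239 = 91.
P2: S = E(K, 239) = 72; 80 ⊕ 72 = 24.
P3: S = E(K, 72) = 239; 211 ⊕ 239 = 60.
P4: S = E(K, 239) = 72; 158 ⊕ 72 = 214.

P1 = 91, P2 = 24, P3 = 60, P4 = 214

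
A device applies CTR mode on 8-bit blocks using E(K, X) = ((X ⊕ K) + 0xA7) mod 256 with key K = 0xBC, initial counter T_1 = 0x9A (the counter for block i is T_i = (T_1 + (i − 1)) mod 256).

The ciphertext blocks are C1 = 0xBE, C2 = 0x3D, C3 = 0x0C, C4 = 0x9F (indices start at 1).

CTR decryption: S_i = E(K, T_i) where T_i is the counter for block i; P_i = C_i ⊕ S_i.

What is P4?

P4 = 0x57

P4: T = 0x9D, S = E(K, T) = 0xC8; 0x9F ⊕ 0xC8 = 0x57.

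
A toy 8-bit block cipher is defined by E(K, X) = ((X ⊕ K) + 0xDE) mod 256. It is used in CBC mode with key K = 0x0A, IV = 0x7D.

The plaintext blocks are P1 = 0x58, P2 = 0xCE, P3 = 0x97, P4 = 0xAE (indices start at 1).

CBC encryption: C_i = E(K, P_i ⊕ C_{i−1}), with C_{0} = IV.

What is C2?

C1: P1 ⊕ 0x7D = 0x25; E(K, 0x25) = 0x0D.
C2: P2 ⊕ 0x0D = 0xC3; E(K, 0xC3) = 0xA7.

C2 = 0xA7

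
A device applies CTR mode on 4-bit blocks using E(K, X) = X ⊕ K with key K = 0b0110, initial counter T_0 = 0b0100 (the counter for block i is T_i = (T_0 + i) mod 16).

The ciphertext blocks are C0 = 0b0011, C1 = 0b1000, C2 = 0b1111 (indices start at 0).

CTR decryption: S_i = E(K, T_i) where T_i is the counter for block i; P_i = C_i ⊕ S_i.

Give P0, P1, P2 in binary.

P0: T = 0b0100, S = E(K, T) = 0b0010; 0b0011 ⊕ 0b0010 = 0b0001.
P1: T = 0b0101, S = E(K, T) = 0b0011; 0b1000 ⊕ 0b0011 = 0b1011.
P2: T = 0b0110, S = E(K, T) = 0b0000; 0b1111 ⊕ 0b0000 = 0b1111.

P0 = 0b0001, P1 = 0b1011, P2 = 0b1111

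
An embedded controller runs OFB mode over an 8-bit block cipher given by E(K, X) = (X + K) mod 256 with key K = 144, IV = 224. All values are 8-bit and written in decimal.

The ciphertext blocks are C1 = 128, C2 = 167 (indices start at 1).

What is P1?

OFB decryption: S_i = E(K, S_{i−1}) with S_{0} = IV; P_i = C_i ⊕ S_i.
P1: S = E(K, 224) = 112; 128 ⊕ 112 = 240.

P1 = 240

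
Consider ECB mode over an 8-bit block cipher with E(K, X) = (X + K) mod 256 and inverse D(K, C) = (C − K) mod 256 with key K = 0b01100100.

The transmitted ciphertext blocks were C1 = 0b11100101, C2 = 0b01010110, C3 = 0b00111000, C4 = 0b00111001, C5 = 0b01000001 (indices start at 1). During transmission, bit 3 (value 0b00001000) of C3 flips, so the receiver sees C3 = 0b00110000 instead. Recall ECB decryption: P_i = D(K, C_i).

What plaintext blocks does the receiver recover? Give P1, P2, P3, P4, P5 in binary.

P1 = 0b10000001, P2 = 0b11110010, P3 = 0b11001100, P4 = 0b11010101, P5 = 0b11011101

Only C3 changed, to 0b00110000. In ECB, a change in C_i affects only P_i. Decrypting the received ciphertext:
P1: D(K, 0b11100101) = 0b10000001.
P2: D(K, 0b01010110) = 0b11110010.
P3: D(K, 0b00110000) = 0b11001100.
P4: D(K, 0b00111001) = 0b11010101.
P5: D(K, 0b01000001) = 0b11011101.
Blocks that differ from the original plaintext: P3.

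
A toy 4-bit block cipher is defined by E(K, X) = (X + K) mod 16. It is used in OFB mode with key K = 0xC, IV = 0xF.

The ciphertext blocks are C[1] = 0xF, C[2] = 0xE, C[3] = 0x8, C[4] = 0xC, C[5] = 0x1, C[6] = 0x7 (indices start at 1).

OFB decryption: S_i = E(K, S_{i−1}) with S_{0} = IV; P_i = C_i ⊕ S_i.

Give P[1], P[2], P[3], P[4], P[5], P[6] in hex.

P[1]: S = E(K, 0xF) = 0xB; 0xF ⊕ 0xB = 0x4.
P[2]: S = E(K, 0xB) = 0x7; 0xE ⊕ 0x7 = 0x9.
P[3]: S = E(K, 0x7) = 0x3; 0x8 ⊕ 0x3 = 0xB.
P[4]: S = E(K, 0x3) = 0xF; 0xC ⊕ 0xF = 0x3.
P[5]: S = E(K, 0xF) = 0xB; 0x1 ⊕ 0xB = 0xA.
P[6]: S = E(K, 0xB) = 0x7; 0x7 ⊕ 0x7 = 0x0.

P[1] = 0x4, P[2] = 0x9, P[3] = 0xB, P[4] = 0x3, P[5] = 0xA, P[6] = 0x0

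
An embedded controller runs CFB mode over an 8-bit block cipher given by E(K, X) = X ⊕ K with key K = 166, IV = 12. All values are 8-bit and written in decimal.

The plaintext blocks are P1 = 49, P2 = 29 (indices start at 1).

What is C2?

C2 = 32

CFB encryption: C_i = P_i ⊕ E(K, C_{i−1}), with C_{0} = IV.
C1: E(K, 12) = 170; 49 ⊕ 170 = 155.
C2: E(K, 155) = 61; 29 ⊕ 61 = 32.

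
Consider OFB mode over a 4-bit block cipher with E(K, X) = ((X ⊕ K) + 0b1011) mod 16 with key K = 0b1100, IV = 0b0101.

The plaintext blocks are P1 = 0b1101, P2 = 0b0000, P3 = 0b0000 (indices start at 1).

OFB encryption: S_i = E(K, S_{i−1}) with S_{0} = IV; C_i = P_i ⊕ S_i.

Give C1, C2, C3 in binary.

C1: S = E(K, 0b0101) = 0b0100; 0b1101 ⊕ 0b0100 = 0b1001.
C2: S = E(K, 0b0100) = 0b0011; 0b0000 ⊕ 0b0011 = 0b0011.
C3: S = E(K, 0b0011) = 0b1010; 0b0000 ⊕ 0b1010 = 0b1010.

C1 = 0b1001, C2 = 0b0011, C3 = 0b1010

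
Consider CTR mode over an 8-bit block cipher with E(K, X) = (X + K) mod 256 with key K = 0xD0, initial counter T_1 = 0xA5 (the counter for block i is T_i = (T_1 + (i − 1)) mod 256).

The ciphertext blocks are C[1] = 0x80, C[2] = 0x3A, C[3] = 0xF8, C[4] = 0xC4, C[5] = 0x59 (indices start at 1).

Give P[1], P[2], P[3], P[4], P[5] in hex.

P[1] = 0xF5, P[2] = 0x4C, P[3] = 0x8F, P[4] = 0xBC, P[5] = 0x20

CTR decryption: S_i = E(K, T_i) where T_i is the counter for block i; P_i = C_i ⊕ S_i.
P[1]: T = 0xA5, S = E(K, T) = 0x75; 0x80 ⊕ 0x75 = 0xF5.
P[2]: T = 0xA6, S = E(K, T) = 0x76; 0x3A ⊕ 0x76 = 0x4C.
P[3]: T = 0xA7, S = E(K, T) = 0x77; 0xF8 ⊕ 0x77 = 0x8F.
P[4]: T = 0xA8, S = E(K, T) = 0x78; 0xC4 ⊕ 0x78 = 0xBC.
P[5]: T = 0xA9, S = E(K, T) = 0x79; 0x59 ⊕ 0x79 = 0x20.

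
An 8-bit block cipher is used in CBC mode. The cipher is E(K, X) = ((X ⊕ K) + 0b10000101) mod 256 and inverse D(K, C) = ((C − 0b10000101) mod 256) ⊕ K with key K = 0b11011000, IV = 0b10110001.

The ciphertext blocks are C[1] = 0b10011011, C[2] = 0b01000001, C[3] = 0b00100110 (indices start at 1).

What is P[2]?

CBC decryption: P_i = D(K, C_i) ⊕ C_{i−1}, with C_{0} = IV.
P[2]: D(K, 0b01000001) = 0b01100100; 0b01100100 ⊕ 0b10011011 = 0b11111111.

P[2] = 0b11111111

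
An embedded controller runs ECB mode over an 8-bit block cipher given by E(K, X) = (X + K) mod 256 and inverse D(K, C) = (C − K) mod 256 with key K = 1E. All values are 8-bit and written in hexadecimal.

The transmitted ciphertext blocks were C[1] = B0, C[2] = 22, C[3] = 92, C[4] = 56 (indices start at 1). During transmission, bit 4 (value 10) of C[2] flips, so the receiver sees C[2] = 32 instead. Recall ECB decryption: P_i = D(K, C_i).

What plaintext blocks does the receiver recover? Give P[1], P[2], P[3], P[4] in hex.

P[1] = 92, P[2] = 14, P[3] = 74, P[4] = 38

Only C[2] changed, to 32. In ECB, a change in C_i affects only P_i. Decrypting the received ciphertext:
P[1]: D(K, B0) = 92.
P[2]: D(K, 32) = 14.
P[3]: D(K, 92) = 74.
P[4]: D(K, 56) = 38.
Blocks that differ from the original plaintext: P[2].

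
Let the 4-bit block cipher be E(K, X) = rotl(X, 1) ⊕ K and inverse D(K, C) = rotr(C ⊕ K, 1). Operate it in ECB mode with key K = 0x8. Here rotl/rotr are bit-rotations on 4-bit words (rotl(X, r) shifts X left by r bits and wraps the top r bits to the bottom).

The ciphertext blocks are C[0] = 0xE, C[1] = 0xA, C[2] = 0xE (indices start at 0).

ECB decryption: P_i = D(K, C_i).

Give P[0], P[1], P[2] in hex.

P[0] = 0x3, P[1] = 0x1, P[2] = 0x3

P[0]: D(K, 0xE) = 0x3.
P[1]: D(K, 0xA) = 0x1.
P[2]: D(K, 0xE) = 0x3.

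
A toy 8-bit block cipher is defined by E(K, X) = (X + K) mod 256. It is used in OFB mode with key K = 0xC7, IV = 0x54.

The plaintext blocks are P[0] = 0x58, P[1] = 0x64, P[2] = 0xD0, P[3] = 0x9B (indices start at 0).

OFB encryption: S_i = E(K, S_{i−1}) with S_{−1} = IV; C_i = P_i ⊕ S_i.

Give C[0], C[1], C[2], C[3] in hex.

C[0] = 0x43, C[1] = 0x86, C[2] = 0x79, C[3] = 0xEB

C[0]: S = E(K, 0x54) = 0x1B; 0x58 ⊕ 0x1B = 0x43.
C[1]: S = E(K, 0x1B) = 0xE2; 0x64 ⊕ 0xE2 = 0x86.
C[2]: S = E(K, 0xE2) = 0xA9; 0xD0 ⊕ 0xA9 = 0x79.
C[3]: S = E(K, 0xA9) = 0x70; 0x9B ⊕ 0x70 = 0xEB.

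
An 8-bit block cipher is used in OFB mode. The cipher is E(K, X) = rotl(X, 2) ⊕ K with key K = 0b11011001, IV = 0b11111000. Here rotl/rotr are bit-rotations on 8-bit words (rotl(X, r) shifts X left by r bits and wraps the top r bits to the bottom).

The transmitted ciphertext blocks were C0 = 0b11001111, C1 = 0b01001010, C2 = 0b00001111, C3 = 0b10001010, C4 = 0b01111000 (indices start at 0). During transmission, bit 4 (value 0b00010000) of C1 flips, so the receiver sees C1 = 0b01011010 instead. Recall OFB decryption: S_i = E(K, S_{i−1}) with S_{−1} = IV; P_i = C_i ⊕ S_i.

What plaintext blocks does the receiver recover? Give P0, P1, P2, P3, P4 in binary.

Only C1 changed, to 0b01011010. In OFB, a change in C_i flips the same bit in P_i only; the keystream is unaffected. Decrypting the received ciphertext:
P0: S = E(K, 0b11111000) = 0b00111010; 0b11001111 ⊕ 0b00111010 = 0b11110101.
P1: S = E(K, 0b00111010) = 0b00110001; 0b01011010 ⊕ 0b00110001 = 0b01101011.
P2: S = E(K, 0b00110001) = 0b00011101; 0b00001111 ⊕ 0b00011101 = 0b00010010.
P3: S = E(K, 0b00011101) = 0b10101101; 0b10001010 ⊕ 0b10101101 = 0b00100111.
P4: S = E(K, 0b10101101) = 0b01101111; 0b01111000 ⊕ 0b01101111 = 0b00010111.
Blocks that differ from the original plaintext: P1.

P0 = 0b11110101, P1 = 0b01101011, P2 = 0b00010010, P3 = 0b00100111, P4 = 0b00010111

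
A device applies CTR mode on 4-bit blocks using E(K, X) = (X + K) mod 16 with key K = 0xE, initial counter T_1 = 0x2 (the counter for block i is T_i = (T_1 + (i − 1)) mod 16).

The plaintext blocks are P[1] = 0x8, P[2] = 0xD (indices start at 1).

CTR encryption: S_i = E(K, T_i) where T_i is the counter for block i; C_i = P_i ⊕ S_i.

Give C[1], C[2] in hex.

C[1]: T = 0x2, S = E(K, T) = 0x0; 0x8 ⊕ 0x0 = 0x8.
C[2]: T = 0x3, S = E(K, T) = 0x1; 0xD ⊕ 0x1 = 0xC.

C[1] = 0x8, C[2] = 0xC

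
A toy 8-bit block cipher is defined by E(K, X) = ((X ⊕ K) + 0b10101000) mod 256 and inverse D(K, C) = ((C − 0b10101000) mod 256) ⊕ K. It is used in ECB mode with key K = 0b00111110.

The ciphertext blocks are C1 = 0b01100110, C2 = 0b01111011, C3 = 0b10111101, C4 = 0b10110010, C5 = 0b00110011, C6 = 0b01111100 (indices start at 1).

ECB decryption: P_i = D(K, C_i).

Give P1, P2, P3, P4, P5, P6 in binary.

P1 = 0b10000000, P2 = 0b11101101, P3 = 0b00101011, P4 = 0b00110100, P5 = 0b10110101, P6 = 0b11101010

P1: D(K, 0b01100110) = 0b10000000.
P2: D(K, 0b01111011) = 0b11101101.
P3: D(K, 0b10111101) = 0b00101011.
P4: D(K, 0b10110010) = 0b00110100.
P5: D(K, 0b00110011) = 0b10110101.
P6: D(K, 0b01111100) = 0b11101010.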